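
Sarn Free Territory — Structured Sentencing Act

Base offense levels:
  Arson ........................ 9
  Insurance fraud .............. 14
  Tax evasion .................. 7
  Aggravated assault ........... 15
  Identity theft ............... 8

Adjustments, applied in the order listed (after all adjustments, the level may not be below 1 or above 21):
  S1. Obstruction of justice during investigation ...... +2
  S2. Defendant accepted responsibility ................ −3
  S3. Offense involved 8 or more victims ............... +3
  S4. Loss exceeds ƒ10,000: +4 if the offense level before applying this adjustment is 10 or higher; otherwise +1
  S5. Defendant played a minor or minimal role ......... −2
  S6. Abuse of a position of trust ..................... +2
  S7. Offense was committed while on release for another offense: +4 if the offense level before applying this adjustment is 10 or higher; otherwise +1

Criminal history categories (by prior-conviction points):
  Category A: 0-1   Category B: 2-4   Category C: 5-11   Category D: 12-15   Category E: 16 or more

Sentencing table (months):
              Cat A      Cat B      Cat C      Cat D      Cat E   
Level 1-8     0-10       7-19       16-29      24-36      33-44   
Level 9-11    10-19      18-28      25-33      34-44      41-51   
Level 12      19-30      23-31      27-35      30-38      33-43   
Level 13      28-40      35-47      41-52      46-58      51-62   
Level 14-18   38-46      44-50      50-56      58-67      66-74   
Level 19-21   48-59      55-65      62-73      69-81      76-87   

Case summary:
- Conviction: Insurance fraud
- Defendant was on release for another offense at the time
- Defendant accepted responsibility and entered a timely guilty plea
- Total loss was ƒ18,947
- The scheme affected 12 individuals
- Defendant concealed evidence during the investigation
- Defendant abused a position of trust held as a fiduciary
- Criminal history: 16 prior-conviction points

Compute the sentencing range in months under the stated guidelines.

76-87 months

Base offense level for insurance fraud: 14.
S1 applies: 14 + 2 = 16.
S2 applies: 16 − 3 = 13.
S3 applies: 13 + 3 = 16.
S4 applies (level before this adjustment is 16 ≥ 10, so +4): 16 + 4 = 20.
S6 applies: 20 + 2 = 22.
S7 applies (level before this adjustment is 22 ≥ 10, so +4): 22 + 4 = 26.
Level 26 exceeds the maximum of 21; capped at 21.
Final offense level: 21.
Criminal history: 16 prior points → Category E (16+).
Level 21 falls in the 19-21 band.
Grid: Level 19-21 × Category E = 76-87 months.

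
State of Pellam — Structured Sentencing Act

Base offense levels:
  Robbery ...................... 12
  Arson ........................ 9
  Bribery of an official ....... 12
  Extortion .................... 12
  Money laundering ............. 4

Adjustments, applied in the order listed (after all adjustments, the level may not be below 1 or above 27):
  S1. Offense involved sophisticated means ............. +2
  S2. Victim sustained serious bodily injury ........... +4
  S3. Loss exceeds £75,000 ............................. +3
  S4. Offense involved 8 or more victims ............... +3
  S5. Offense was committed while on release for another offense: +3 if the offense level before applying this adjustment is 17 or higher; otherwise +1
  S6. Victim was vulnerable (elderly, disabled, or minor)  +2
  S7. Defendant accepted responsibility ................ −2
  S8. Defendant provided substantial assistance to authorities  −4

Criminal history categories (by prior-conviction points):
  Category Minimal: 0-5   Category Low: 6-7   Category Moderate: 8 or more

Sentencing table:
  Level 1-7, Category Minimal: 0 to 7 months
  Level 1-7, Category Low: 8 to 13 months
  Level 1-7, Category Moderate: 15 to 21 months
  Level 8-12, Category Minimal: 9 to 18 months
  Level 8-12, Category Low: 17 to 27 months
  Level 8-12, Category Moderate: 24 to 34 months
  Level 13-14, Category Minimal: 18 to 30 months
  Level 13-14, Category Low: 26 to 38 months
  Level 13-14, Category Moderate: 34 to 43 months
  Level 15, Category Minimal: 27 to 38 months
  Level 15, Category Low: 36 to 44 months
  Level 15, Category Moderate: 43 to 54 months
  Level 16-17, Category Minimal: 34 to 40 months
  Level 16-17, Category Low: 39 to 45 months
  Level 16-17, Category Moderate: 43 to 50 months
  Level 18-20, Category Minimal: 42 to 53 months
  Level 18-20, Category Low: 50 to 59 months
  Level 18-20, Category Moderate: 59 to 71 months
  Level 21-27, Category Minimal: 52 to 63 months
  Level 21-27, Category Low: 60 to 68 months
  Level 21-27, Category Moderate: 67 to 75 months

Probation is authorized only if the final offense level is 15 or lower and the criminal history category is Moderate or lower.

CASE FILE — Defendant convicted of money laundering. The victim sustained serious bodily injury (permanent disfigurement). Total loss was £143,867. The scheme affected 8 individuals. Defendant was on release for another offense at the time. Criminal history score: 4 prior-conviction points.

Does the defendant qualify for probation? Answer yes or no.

Base offense level for money laundering: 4.
S2 applies: 4 + 4 = 8.
S3 applies: 8 + 3 = 11.
S4 applies: 11 + 3 = 14.
S5 applies (level before this adjustment is 14 < 17, so +1): 14 + 1 = 15.
S7 does not apply.
S8 does not apply.
Final offense level: 15.
Criminal history: 4 prior points → Category Minimal (0-5).
Level 15 falls in the 15 band.
Grid: Level 15 × Category Minimal = 27-38 months.
Probation check: level 15 ≤ 15 and category Minimal ≤ Moderate → eligible.

Yes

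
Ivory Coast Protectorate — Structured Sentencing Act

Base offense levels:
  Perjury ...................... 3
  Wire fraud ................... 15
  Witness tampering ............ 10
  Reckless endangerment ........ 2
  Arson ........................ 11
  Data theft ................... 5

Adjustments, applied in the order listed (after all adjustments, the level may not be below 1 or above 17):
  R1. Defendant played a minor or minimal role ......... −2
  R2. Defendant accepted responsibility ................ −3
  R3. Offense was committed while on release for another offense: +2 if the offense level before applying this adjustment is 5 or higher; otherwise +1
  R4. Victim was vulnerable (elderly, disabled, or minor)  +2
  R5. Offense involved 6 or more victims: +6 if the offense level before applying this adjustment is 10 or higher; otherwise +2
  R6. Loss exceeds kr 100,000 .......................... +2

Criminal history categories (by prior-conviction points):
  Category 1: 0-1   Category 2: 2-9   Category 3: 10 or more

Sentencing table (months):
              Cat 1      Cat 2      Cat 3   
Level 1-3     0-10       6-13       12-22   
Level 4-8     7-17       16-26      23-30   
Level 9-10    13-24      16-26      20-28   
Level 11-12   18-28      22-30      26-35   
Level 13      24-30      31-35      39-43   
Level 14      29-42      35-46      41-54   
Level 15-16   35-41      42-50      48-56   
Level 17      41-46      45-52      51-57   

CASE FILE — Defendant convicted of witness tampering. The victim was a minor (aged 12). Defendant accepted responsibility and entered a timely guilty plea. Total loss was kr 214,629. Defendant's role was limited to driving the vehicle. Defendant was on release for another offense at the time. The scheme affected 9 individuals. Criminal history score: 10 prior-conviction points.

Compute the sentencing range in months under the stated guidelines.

39-43 months

Base offense level for witness tampering: 10.
R1 applies: 10 − 2 = 8.
R2 applies: 8 − 3 = 5.
R3 applies (level before this adjustment is 5 ≥ 5, so +2): 5 + 2 = 7.
R4 applies: 7 + 2 = 9.
R5 applies (level before this adjustment is 9 < 10, so +2): 9 + 2 = 11.
R6 applies: 11 + 2 = 13.
Final offense level: 13.
Criminal history: 10 prior points → Category 3 (10+).
Level 13 falls in the 13 band.
Grid: Level 13 × Category 3 = 39-43 months.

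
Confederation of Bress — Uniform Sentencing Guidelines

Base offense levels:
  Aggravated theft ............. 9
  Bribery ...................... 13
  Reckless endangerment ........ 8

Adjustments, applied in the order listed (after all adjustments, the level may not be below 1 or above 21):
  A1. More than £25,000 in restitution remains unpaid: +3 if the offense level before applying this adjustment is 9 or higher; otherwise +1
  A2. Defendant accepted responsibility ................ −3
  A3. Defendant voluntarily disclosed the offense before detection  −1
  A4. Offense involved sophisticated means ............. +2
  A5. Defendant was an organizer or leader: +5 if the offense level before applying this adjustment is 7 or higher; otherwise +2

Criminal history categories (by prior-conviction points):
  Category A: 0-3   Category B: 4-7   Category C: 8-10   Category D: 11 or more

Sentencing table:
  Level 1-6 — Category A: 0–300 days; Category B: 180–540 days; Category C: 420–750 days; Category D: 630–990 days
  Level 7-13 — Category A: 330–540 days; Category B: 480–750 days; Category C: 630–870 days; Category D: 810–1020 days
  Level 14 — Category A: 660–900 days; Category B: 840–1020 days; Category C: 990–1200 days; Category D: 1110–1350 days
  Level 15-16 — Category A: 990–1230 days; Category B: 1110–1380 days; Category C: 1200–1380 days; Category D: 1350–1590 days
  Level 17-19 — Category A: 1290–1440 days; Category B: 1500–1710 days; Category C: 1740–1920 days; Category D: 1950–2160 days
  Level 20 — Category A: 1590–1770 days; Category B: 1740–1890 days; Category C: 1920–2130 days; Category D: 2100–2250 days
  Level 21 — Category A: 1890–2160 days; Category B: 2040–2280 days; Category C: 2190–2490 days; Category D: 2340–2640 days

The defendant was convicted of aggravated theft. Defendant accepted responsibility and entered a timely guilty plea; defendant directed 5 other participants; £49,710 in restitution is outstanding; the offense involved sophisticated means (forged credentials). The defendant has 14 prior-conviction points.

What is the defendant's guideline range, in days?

1350-1590 days

Base offense level for aggravated theft: 9.
A1 applies (level before this adjustment is 9 ≥ 9, so +3): 9 + 3 = 12.
A2 applies: 12 − 3 = 9.
A4 applies: 9 + 2 = 11.
A5 applies (level before this adjustment is 11 ≥ 7, so +5): 11 + 5 = 16.
Final offense level: 16.
Criminal history: 14 prior points → Category D (11+).
Level 16 falls in the 15-16 band.
Grid: Level 15-16 × Category D = 1350-1590 days.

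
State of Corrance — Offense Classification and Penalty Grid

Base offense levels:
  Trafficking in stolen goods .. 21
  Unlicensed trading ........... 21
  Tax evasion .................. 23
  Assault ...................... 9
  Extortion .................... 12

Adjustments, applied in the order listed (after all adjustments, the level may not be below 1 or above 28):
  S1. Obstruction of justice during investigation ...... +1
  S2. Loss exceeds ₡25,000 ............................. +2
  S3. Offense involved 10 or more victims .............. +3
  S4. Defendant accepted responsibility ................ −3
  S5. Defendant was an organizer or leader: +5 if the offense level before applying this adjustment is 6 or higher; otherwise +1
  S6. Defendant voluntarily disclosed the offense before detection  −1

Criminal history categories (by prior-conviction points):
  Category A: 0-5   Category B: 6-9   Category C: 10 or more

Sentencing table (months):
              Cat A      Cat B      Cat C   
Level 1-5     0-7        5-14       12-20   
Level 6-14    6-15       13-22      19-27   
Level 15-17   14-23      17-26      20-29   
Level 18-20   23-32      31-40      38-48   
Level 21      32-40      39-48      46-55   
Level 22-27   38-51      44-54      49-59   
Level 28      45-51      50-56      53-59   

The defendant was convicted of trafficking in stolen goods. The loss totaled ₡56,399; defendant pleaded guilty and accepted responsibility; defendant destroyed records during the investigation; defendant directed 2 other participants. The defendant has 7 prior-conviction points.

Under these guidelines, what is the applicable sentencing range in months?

Base offense level for trafficking in stolen goods: 21.
S1 applies: 21 + 1 = 22.
S2 applies: 22 + 2 = 24.
S3 does not apply.
S4 applies: 24 − 3 = 21.
S5 applies (level before this adjustment is 21 ≥ 6, so +5): 21 + 5 = 26.
Final offense level: 26.
Criminal history: 7 prior points → Category B (6-9).
Level 26 falls in the 22-27 band.
Grid: Level 22-27 × Category B = 44-54 months.

44-54 months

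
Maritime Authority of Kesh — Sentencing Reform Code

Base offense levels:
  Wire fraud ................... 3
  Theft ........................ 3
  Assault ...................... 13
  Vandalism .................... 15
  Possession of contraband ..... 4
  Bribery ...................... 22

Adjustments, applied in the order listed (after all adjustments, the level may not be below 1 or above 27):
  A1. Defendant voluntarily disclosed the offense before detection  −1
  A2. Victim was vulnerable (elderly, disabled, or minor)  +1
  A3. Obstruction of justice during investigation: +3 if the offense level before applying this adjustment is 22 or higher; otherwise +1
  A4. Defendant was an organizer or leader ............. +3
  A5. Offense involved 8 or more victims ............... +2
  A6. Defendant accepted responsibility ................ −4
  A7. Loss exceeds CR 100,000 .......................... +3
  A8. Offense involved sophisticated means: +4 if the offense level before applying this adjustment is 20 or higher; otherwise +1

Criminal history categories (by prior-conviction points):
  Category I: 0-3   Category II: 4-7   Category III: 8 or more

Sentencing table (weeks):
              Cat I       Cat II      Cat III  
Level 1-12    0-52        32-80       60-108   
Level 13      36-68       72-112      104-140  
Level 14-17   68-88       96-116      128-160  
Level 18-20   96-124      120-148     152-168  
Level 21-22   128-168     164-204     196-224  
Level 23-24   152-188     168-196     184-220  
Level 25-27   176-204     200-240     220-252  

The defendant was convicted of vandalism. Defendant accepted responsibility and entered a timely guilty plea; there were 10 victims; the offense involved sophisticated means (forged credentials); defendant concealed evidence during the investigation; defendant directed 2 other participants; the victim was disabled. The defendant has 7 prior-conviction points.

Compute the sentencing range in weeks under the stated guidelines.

120-148 weeks

Base offense level for vandalism: 15.
A2 applies: 15 + 1 = 16.
A3 applies (level before this adjustment is 16 < 22, so +1): 16 + 1 = 17.
A4 applies: 17 + 3 = 20.
A5 applies: 20 + 2 = 22.
A6 applies: 22 − 4 = 18.
A8 applies (level before this adjustment is 18 < 20, so +1): 18 + 1 = 19.
Final offense level: 19.
Criminal history: 7 prior points → Category II (4-7).
Level 19 falls in the 18-20 band.
Grid: Level 18-20 × Category II = 120-148 weeks.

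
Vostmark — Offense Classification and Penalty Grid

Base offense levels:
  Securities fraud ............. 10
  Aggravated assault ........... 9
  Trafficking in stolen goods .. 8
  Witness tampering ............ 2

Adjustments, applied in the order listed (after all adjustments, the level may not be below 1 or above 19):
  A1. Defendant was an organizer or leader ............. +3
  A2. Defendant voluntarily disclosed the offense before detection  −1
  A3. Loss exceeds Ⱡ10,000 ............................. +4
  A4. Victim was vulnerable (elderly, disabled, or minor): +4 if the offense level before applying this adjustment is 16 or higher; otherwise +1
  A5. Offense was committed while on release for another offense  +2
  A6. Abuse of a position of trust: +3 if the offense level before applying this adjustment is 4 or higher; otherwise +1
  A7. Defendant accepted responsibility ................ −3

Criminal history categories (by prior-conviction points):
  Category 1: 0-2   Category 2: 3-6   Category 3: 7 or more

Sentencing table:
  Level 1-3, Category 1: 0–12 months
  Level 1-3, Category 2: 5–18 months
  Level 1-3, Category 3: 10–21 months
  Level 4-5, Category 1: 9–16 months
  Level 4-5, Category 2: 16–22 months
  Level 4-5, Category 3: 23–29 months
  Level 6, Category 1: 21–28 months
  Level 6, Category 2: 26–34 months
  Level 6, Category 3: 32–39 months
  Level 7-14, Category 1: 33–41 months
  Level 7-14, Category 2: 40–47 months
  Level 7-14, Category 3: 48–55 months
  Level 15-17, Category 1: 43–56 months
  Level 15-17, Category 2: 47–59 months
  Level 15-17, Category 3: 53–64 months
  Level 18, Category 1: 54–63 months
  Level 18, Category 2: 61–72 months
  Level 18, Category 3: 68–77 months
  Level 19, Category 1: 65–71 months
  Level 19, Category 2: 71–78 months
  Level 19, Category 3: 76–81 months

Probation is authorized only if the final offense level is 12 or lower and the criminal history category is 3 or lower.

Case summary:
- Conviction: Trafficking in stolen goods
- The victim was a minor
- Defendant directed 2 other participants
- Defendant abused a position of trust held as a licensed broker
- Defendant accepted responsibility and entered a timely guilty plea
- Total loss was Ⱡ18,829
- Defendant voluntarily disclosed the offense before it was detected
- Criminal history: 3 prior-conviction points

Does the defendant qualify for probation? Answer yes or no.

No

Base offense level for trafficking in stolen goods: 8.
A1 applies: 8 + 3 = 11.
A2 applies: 11 − 1 = 10.
A3 applies: 10 + 4 = 14.
A4 applies (level before this adjustment is 14 < 16, so +1): 14 + 1 = 15.
A6 applies (level before this adjustment is 15 ≥ 4, so +3): 15 + 3 = 18.
A7 applies: 18 − 3 = 15.
Final offense level: 15.
Criminal history: 3 prior points → Category 2 (3-6).
Level 15 falls in the 15-17 band.
Grid: Level 15-17 × Category 2 = 47-59 months.
Probation check: level 15 > 12 and category 2 ≤ 3 → not eligible.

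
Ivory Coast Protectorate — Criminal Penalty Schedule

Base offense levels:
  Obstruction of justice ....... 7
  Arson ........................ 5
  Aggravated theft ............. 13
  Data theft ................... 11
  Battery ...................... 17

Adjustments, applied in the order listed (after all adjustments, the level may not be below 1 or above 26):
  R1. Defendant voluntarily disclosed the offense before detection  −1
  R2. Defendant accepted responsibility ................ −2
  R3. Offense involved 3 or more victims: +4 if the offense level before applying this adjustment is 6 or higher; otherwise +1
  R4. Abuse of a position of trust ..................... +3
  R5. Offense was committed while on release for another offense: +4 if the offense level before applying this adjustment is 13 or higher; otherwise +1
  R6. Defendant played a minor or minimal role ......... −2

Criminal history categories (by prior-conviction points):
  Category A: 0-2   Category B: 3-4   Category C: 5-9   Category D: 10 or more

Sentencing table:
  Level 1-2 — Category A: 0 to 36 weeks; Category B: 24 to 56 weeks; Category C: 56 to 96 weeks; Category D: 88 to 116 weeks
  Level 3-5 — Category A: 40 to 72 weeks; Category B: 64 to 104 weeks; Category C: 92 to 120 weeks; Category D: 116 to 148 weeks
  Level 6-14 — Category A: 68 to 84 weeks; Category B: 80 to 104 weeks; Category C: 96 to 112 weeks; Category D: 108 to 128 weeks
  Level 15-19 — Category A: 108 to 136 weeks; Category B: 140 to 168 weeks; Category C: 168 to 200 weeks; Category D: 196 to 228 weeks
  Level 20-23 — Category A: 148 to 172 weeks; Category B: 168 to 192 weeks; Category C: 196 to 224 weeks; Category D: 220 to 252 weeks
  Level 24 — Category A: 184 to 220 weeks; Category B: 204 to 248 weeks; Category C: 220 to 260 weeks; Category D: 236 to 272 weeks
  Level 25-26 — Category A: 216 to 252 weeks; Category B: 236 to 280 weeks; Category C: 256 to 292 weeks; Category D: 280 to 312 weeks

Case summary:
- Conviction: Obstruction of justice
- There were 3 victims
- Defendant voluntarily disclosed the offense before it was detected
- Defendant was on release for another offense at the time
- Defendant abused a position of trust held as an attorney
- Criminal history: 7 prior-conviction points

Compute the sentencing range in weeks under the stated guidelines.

168-200 weeks

Base offense level for obstruction of justice: 7.
R1 applies: 7 − 1 = 6.
R3 applies (level before this adjustment is 6 ≥ 6, so +4): 6 + 4 = 10.
R4 applies: 10 + 3 = 13.
R5 applies (level before this adjustment is 13 ≥ 13, so +4): 13 + 4 = 17.
R6 does not apply.
Final offense level: 17.
Criminal history: 7 prior points → Category C (5-9).
Level 17 falls in the 15-19 band.
Grid: Level 15-19 × Category C = 168-200 weeks.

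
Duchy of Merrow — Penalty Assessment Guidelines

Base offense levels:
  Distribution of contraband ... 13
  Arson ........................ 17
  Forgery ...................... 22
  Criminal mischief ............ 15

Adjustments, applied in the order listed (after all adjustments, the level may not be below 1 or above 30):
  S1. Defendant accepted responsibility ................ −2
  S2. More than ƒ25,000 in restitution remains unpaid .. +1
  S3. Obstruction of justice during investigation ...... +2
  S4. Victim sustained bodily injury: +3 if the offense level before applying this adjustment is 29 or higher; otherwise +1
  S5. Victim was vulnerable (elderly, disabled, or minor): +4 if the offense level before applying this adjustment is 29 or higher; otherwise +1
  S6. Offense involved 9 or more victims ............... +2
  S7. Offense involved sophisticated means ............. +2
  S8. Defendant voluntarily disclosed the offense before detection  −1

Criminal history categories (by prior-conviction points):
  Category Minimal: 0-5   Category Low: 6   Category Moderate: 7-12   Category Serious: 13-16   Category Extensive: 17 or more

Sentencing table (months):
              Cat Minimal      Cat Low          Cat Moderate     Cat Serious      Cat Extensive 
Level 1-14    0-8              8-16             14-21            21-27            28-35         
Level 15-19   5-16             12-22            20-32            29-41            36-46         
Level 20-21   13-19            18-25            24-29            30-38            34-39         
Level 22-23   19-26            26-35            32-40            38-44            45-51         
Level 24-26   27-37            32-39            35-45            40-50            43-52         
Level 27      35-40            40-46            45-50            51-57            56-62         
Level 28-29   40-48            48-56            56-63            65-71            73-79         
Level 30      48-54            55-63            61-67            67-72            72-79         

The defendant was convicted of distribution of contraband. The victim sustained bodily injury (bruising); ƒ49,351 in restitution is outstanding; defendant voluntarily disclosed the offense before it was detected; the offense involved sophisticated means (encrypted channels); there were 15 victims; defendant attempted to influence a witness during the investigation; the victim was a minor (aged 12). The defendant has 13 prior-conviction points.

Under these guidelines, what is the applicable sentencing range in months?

Base offense level for distribution of contraband: 13.
S1 does not apply.
S2 applies: 13 + 1 = 14.
S3 applies: 14 + 2 = 16.
S4 applies (level before this adjustment is 16 < 29, so +1): 16 + 1 = 17.
S5 applies (level before this adjustment is 17 < 29, so +1): 17 + 1 = 18.
S6 applies: 18 + 2 = 20.
S7 applies: 20 + 2 = 22.
S8 applies: 22 − 1 = 21.
Final offense level: 21.
Criminal history: 13 prior points → Category Serious (13-16).
Level 21 falls in the 20-21 band.
Grid: Level 20-21 × Category Serious = 30-38 months.

30-38 months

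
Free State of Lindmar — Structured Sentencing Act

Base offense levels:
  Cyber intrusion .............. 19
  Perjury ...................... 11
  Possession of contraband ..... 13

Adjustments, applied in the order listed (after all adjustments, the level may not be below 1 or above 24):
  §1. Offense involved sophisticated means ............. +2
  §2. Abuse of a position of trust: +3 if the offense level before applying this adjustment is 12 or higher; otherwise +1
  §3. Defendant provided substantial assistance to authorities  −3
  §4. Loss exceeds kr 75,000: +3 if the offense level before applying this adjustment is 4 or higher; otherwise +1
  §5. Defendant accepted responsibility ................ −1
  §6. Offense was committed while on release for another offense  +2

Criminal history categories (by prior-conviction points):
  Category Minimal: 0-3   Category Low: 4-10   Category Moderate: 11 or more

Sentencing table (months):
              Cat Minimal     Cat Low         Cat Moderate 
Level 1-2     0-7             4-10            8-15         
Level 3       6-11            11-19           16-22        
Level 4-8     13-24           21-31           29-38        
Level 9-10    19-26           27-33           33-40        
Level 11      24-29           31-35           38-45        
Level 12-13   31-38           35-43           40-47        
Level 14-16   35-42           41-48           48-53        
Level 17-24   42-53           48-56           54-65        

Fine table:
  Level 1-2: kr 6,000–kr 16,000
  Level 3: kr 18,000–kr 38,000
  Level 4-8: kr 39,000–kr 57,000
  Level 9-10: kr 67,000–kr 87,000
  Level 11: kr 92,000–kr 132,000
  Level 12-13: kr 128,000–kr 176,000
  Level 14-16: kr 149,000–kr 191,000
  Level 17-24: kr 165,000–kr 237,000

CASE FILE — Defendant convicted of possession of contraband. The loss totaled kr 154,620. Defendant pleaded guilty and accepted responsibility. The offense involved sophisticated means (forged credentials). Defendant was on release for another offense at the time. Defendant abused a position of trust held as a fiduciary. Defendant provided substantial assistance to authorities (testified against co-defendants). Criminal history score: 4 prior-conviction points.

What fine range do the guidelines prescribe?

kr 165,000–kr 237,000

Base offense level for possession of contraband: 13.
§1 applies: 13 + 2 = 15.
§2 applies (level before this adjustment is 15 ≥ 12, so +3): 15 + 3 = 18.
§3 applies: 18 − 3 = 15.
§4 applies (level before this adjustment is 15 ≥ 4, so +3): 15 + 3 = 18.
§5 applies: 18 − 1 = 17.
§6 applies: 17 + 2 = 19.
Final offense level: 19.
Level 19 falls in the 17-24 band.
Fine table: Level 17-24 → kr 165,000–kr 237,000.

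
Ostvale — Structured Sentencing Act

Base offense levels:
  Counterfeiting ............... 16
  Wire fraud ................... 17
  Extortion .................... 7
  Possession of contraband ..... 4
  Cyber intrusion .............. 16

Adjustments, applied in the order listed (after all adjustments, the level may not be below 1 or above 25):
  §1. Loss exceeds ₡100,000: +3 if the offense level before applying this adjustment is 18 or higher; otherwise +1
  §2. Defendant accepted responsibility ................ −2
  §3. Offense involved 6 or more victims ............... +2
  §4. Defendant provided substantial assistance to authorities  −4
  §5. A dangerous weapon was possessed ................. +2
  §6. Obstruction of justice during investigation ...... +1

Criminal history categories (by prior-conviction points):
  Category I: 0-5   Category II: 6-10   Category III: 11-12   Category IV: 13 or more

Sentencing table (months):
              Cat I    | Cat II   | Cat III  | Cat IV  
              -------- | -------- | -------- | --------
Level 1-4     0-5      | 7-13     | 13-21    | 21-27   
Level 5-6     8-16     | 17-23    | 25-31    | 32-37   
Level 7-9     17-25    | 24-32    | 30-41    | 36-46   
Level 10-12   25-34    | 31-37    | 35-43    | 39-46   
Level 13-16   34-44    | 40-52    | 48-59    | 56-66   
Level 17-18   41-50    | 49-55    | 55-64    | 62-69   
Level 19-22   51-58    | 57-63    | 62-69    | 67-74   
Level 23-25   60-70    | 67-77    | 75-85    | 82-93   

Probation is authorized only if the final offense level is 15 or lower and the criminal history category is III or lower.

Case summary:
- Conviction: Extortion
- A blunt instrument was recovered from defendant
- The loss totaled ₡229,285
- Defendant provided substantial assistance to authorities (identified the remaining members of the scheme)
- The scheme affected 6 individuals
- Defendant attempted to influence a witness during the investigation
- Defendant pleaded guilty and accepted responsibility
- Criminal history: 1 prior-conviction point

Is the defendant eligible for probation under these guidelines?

Base offense level for extortion: 7.
§1 applies (level before this adjustment is 7 < 18, so +1): 7 + 1 = 8.
§2 applies: 8 − 2 = 6.
§3 applies: 6 + 2 = 8.
§4 applies: 8 − 4 = 4.
§5 applies: 4 + 2 = 6.
§6 applies: 6 + 1 = 7.
Final offense level: 7.
Criminal history: 1 prior point → Category I (0-5).
Level 7 falls in the 7-9 band.
Grid: Level 7-9 × Category I = 17-25 months.
Probation check: level 7 ≤ 15 and category I ≤ III → eligible.

Yes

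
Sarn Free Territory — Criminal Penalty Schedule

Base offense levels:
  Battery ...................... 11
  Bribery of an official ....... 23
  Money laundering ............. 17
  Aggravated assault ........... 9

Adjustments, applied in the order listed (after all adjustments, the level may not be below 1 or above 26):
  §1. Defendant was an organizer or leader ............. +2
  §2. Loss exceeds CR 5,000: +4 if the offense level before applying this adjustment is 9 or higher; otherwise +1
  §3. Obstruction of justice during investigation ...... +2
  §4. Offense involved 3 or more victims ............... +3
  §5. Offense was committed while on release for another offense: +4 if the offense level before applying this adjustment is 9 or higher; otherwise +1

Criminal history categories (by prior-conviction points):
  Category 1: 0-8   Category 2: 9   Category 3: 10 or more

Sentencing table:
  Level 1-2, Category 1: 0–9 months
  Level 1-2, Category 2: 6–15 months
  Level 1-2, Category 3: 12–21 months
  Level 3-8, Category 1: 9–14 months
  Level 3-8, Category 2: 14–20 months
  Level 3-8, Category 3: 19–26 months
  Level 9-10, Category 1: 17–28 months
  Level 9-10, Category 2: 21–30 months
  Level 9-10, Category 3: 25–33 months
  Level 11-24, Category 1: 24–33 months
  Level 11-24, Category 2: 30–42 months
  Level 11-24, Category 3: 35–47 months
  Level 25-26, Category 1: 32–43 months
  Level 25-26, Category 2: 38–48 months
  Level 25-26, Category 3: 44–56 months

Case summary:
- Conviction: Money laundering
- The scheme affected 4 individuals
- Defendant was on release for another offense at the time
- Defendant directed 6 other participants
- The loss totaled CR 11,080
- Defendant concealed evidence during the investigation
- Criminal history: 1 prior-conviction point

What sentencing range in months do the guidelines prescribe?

Base offense level for money laundering: 17.
§1 applies: 17 + 2 = 19.
§2 applies (level before this adjustment is 19 ≥ 9, so +4): 19 + 4 = 23.
§3 applies: 23 + 2 = 25.
§4 applies: 25 + 3 = 28.
§5 applies (level before this adjustment is 28 ≥ 9, so +4): 28 + 4 = 32.
Level 32 exceeds the maximum of 26; capped at 26.
Final offense level: 26.
Criminal history: 1 prior point → Category 1 (0-8).
Level 26 falls in the 25-26 band.
Grid: Level 25-26 × Category 1 = 32-43 months.

32-43 months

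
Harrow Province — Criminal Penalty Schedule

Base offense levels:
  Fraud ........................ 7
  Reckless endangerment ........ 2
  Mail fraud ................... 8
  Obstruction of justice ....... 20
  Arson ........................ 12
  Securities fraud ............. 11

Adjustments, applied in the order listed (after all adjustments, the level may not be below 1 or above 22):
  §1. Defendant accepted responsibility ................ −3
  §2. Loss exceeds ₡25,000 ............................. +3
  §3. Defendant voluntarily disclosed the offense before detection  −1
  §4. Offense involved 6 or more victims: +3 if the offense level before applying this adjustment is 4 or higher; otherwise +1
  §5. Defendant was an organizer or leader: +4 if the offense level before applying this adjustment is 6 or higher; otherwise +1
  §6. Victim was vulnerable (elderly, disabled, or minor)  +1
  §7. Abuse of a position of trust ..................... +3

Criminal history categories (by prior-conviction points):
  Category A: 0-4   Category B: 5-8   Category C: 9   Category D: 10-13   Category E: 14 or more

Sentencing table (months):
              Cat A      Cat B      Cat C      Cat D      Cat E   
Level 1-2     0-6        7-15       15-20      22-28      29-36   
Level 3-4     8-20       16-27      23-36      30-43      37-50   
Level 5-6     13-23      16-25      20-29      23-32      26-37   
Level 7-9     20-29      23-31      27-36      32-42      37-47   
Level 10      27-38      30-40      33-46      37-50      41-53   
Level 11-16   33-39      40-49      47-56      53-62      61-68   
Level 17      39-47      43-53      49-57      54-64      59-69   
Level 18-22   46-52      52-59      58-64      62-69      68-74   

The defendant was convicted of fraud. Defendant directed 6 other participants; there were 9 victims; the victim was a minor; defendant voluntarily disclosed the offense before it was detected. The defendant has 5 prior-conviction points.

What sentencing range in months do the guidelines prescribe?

40-49 months

Base offense level for fraud: 7.
§2 does not apply.
§3 applies: 7 − 1 = 6.
§4 applies (level before this adjustment is 6 ≥ 4, so +3): 6 + 3 = 9.
§5 applies (level before this adjustment is 9 ≥ 6, so +4): 9 + 4 = 13.
§6 applies: 13 + 1 = 14.
§7 does not apply.
Final offense level: 14.
Criminal history: 5 prior points → Category B (5-8).
Level 14 falls in the 11-16 band.
Grid: Level 11-16 × Category B = 40-49 months.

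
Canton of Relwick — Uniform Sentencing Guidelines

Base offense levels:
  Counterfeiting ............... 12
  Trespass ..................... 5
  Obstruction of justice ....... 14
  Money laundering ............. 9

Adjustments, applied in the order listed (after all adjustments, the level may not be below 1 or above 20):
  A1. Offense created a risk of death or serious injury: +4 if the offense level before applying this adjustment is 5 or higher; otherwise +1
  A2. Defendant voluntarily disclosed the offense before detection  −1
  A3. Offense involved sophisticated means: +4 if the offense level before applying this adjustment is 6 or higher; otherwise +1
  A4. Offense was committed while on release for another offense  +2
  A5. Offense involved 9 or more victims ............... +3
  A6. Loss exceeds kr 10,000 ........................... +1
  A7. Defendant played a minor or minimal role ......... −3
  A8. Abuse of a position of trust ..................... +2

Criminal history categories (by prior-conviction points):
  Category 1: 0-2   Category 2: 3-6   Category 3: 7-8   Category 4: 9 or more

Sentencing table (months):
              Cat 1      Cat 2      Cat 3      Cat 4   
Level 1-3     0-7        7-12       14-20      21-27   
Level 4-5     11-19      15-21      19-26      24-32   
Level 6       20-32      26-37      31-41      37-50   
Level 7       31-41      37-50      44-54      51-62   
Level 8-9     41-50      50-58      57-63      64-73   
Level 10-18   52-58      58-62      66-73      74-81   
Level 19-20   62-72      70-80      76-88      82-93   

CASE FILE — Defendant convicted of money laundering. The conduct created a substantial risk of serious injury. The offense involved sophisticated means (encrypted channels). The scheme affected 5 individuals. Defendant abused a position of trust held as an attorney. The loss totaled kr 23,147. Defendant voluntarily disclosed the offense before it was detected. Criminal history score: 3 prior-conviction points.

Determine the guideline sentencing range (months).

Base offense level for money laundering: 9.
A1 applies (level before this adjustment is 9 ≥ 5, so +4): 9 + 4 = 13.
A2 applies: 13 − 1 = 12.
A3 applies (level before this adjustment is 12 ≥ 6, so +4): 12 + 4 = 16.
A4 does not apply.
A6 applies: 16 + 1 = 17.
A8 applies: 17 + 2 = 19.
Final offense level: 19.
Criminal history: 3 prior points → Category 2 (3-6).
Level 19 falls in the 19-20 band.
Grid: Level 19-20 × Category 2 = 70-80 months.

70-80 months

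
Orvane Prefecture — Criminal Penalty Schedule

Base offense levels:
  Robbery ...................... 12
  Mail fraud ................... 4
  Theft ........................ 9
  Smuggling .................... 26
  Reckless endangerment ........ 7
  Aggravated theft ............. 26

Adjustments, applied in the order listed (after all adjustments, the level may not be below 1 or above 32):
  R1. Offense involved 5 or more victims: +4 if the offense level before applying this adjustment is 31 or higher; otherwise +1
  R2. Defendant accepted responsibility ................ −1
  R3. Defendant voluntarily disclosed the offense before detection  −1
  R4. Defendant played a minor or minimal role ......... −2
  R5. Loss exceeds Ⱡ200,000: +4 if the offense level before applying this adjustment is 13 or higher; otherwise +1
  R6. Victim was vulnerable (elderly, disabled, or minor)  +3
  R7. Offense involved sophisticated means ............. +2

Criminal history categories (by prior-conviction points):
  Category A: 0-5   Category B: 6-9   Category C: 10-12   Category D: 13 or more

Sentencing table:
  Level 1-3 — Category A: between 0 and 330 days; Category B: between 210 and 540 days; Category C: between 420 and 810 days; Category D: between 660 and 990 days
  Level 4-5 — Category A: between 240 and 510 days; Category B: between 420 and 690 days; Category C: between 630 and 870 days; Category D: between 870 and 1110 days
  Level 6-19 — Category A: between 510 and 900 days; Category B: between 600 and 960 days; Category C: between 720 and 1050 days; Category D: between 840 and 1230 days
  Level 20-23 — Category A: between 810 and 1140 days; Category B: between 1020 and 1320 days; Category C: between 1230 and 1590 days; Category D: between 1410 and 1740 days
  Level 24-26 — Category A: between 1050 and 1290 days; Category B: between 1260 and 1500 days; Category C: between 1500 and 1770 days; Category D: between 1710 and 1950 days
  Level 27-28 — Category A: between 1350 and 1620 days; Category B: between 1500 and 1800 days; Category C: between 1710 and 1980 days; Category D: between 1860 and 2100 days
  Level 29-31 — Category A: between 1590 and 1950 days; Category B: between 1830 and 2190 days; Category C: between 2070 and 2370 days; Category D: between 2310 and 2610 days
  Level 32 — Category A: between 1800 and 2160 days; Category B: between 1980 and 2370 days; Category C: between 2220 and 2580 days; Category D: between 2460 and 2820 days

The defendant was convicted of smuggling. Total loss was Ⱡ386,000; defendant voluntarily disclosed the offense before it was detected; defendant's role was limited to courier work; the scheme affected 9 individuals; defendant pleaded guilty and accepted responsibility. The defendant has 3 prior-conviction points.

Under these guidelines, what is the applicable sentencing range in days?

1350-1620 days

Base offense level for smuggling: 26.
R1 applies (level before this adjustment is 26 < 31, so +1): 26 + 1 = 27.
R2 applies: 27 − 1 = 26.
R3 applies: 26 − 1 = 25.
R4 applies: 25 − 2 = 23.
R5 applies (level before this adjustment is 23 ≥ 13, so +4): 23 + 4 = 27.
R6 does not apply.
Final offense level: 27.
Criminal history: 3 prior points → Category A (0-5).
Level 27 falls in the 27-28 band.
Grid: Level 27-28 × Category A = 1350-1620 days.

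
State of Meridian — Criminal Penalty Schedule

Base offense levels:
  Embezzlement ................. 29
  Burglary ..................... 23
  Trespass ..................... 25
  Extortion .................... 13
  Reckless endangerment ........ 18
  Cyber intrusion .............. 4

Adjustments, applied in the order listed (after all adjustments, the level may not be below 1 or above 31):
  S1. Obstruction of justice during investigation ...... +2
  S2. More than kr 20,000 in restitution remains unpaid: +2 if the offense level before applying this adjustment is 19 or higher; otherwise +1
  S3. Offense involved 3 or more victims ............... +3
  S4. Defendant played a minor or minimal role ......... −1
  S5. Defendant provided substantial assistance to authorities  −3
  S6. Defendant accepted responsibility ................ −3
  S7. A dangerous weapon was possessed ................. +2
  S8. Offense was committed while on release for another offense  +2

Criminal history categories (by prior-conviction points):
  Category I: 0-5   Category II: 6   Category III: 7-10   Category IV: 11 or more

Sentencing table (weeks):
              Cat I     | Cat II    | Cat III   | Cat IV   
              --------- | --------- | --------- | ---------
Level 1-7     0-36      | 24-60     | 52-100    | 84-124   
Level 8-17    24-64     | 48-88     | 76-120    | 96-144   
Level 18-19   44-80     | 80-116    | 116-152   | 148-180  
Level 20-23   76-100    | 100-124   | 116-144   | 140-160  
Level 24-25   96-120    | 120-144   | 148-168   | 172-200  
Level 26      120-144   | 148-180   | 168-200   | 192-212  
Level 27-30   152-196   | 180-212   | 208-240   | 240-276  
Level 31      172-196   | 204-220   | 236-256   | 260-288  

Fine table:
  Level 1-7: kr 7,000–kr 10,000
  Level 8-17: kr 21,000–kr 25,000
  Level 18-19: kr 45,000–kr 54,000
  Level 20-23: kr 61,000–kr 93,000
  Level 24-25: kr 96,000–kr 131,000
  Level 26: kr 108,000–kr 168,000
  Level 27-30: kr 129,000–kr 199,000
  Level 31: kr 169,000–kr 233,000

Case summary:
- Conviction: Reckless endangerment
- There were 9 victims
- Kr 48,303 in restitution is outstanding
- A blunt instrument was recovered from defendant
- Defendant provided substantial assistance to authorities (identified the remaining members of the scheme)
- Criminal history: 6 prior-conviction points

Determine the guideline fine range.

Base offense level for reckless endangerment: 18.
S1 does not apply.
S2 applies (level before this adjustment is 18 < 19, so +1): 18 + 1 = 19.
S3 applies: 19 + 3 = 22.
S4 does not apply.
S5 applies: 22 − 3 = 19.
S7 applies: 19 + 2 = 21.
Final offense level: 21.
Level 21 falls in the 20-23 band.
Fine table: Level 20-23 → kr 61,000–kr 93,000.

kr 61,000–kr 93,000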